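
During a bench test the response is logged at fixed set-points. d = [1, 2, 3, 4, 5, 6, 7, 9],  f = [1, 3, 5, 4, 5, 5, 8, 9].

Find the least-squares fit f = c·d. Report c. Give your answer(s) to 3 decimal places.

c = 1.041

The normal system MᵀM·[c]ᵀ = Mᵀf is [[221]]·[c]ᵀ = [230]ᵀ.
Hence c = 230 / 221 ≈ 1.04072.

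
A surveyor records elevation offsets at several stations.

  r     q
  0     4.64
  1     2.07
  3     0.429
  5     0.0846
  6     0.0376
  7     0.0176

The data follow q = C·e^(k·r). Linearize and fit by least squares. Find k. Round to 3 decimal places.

k = -0.799

Let Y = ln q. Fitting Y = k·r + ln C by least squares:
Over the data: Σr = 22.0000, Σ(r)² = 120.0000, Σln q = -8.3745, Σr·ln q = -62.1240.
Normal system: [[120.0000, 22.0000]; [22.0000, 6]]·[k, ln C]ᵀ = [-62.1240, -8.3745]ᵀ.
Δ = 120.0000·6 − (22.0000)² = 236.0000; k = (-62.1240·6 − 22.0000·-8.3745)/236.0000 = -0.79875, ln C = (120.0000·-8.3745 − 22.0000·-62.1240)/236.0000 = 1.53301.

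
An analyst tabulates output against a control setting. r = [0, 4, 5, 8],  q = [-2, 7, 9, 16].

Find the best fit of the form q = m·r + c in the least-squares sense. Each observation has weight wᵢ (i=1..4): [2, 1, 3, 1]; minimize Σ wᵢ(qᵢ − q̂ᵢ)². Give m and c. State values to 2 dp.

From the data, Σwᵢ·r·r = 155, Σwᵢ·r = 27, Σwᵢ·1 = 7.
Right-hand side: Σwᵢ·r·q = 291, Σwᵢ·q = 46.
det = 155·7 − 27² = 356.
m = (291·7 − 27·46)/356 = 795/356; c = (155·46 − 27·291)/356 = -727/356.

m = 2.23, c = -2.04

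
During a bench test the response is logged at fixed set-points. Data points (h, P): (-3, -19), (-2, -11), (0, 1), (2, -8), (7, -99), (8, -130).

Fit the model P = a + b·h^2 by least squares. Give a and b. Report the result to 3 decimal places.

Setting ∂/∂a … = 0 gives: 6·a + 130·b = -266;  130·a + 6610·b = -13418.
(Σ1 = 6, Σh^2 = 130, Σh^2·h^2 = 6610, ΣP = -266, Σh^2·P = -13418.)
Δ = 6·6610 − 130² = 22760.
a = ((-266)·6610 − 130·(-13418))/22760 = -348/569; b = (6·(-13418) − 130·(-266))/22760 = -5741/2845.

a = -0.612, b = -2.018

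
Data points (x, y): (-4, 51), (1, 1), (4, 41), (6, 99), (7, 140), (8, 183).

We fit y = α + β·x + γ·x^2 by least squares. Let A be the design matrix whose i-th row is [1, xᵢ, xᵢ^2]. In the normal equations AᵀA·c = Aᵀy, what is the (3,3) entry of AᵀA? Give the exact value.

Row 3 ↔ basis x^2, column 3 ↔ basis x^2, so (AᵀA)_{3,3} = Σᵢ (x^2)·(x^2) = (16)·(16) + (1)·(1) + (16)·(16) + (36)·(36) + (49)·(49) + (64)·(64) = 8306.

8306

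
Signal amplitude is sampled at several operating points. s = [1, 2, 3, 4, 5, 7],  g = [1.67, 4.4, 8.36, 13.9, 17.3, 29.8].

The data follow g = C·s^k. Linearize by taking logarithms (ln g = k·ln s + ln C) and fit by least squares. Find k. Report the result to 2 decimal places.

k = 1.49

Let Y = ln g. Fitting Y = k·ln s + ln C by least squares:
XᵀX = [[9.9861, 6.7334]; [6.7334, 6]], rhs = [18.2018, 12.9950]ᵀ  (here Σln s = 6.7334, Σ(ln s)² = 9.9861, Σln g = 12.9950, Σln s·ln g = 18.2018).
Slope k = (n·Σln s·ln g − Σln s·Σln g)/(n·Σ(ln s)² − (Σln s)²) = (6·18.2018 − 6.7334·12.9950)/14.5777 = 1.48930; ln C = (Σln g − k·Σln s)/n = 0.49449.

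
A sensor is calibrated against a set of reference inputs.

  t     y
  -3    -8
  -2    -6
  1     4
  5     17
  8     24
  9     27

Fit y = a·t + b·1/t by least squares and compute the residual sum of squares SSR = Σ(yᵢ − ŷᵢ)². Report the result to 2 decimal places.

Setting ∂/∂a … = 0 gives: 184·a + 6·b = 560;  6·a + (185209/129600)·b = 286/15.
Δ = 184·(185209/129600) − 6² = 3676607/16200.
a = (560·(185209/129600) − 6·(286/15))/(3676607/16200) = 11111350/3676607; b = (184·(286/15) − 6·560)/(3676607/16200) = 2401920/3676607.
Residuals: 4721834/3676607, 1364018/3676607, 1193158/3676607, 380305/216271, -952472/3676607, -1000641/3676607; SSR = 18845362/3676607.

SSR = 5.13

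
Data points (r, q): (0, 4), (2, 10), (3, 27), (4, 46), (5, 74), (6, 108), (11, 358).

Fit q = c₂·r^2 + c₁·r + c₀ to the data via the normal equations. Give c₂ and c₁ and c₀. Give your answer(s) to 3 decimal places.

Forming XᵀX = [[16915, 1771, 211]; [1771, 211, 31]; [211, 31, 7]] and Xᵀq = [50075, 5241, 627]ᵀ gives XᵀX·[c₂, c₁, c₀]ᵀ = Xᵀq.
Inverting the 3×3 Gram matrix, [c₂, c₁, c₀]ᵀ = [34493/11403, -20501/22806, 54121/22806]ᵀ.

c₂ = 3.025, c₁ = -0.899, c₀ = 2.373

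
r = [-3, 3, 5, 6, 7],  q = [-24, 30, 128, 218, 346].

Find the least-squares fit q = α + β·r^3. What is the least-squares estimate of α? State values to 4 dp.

Sums needed: Σ1 = 5, Σr^3 = 684, Σr^3·r^3 = 181388.
For Mᵀq: Σq = 698, Σr^3·q = 183224.
MᵀM·[α, β]ᵀ = Mᵀq becomes [[5, 684]; [684, 181388]]·[α, β]ᵀ = [698, 183224]ᵀ.
Δ = 5·181388 − 684² = 439084.
α = (698·181388 − 684·183224)/439084 = 320902/109771; β = (5·183224 − 684·698)/439084 = 109672/109771.

α = 2.9234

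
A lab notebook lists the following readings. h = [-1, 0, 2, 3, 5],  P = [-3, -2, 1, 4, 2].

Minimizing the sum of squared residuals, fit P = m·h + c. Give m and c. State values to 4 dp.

m = 1.0263, c = -1.4474

Sums needed: Σh·h = 39, Σh = 9, Σ1 = 5.
Moment sums: Σh·P = 27, ΣP = 2.
Δ = 39·5 − 9² = 114.
m = (27·5 − 9·2)/114 = 39/38; c = (39·2 − 9·27)/114 = -55/38.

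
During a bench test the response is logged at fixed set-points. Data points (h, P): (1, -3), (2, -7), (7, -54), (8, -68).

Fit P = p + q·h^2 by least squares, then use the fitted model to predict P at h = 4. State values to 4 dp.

Sums needed: Σ1 = 4, Σh^2 = 118, Σh^2·h^2 = 6514.
Right-hand side: ΣP = -132, Σh^2·P = -7029.
Determinant 4·6514 − 118² = 12132.
p = ((-132)·6514 − 118·(-7029))/12132 = -5071/2022; q = (4·(-7029) − 118·(-132))/12132 = -1045/1011.
At h = 4: P̂ = (-5071/2022)·(1) + (-1045/1011)·(16) = -12837/674.

P̂ = -19.0460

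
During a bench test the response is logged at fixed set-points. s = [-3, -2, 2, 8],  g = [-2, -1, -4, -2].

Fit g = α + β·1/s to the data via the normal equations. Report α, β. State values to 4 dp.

MᵀM·[α, β]ᵀ = Mᵀg reads: 4·α + (-5/24)·β = -9;  (-5/24)·α + (361/576)·β = -13/12.
Eliminating β: (361/576)·(row 1) − (-5/24)·(row 2) gives (473/192)·α = (361/576)·(-9) − (-5/24)·(-13/12) = -3379/576, so α = -3379/1419.
Then β = ((-13/12) − (-5/24)·(-3379/1419))/(361/576) = -1192/473.

α = -2.3813, β = -2.5201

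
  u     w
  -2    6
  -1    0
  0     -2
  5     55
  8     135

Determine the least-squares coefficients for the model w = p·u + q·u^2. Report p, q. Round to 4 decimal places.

p = 1.1501, q = 1.9664

From the data, Σu·u = 94, Σu·u^2 = 628, Σu^2·u^2 = 4738.
Right-hand side: Σu·w = 1343, Σu^2·w = 10039.
So XᵀX·[p, q]ᵀ = Xᵀw: [[94, 628]; [628, 4738]]·[p, q]ᵀ = [1343, 10039]ᵀ.
Eliminating q: 4738·(row 1) − 628·(row 2) gives 50988·p = 4738·1343 − 628·10039 = 58642, so p = 29321/25494.
Then q = (10039 − 628·(29321/25494))/4738 = 50131/25494.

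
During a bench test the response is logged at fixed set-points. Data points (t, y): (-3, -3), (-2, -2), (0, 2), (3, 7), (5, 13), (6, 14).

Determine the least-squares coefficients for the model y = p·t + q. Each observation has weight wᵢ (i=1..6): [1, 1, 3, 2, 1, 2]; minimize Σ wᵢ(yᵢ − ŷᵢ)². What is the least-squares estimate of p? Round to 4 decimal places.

p = 1.9582

XᵀWX·[p, q]ᵀ = XᵀWy reads: 128·p + 18·q = 288;  18·p + 10·q = 56.
(Σwᵢ·t·t = 128, Σwᵢ·t = 18, Σwᵢ·1 = 10, Σwᵢ·t·y = 288, Σwᵢ·y = 56.)
det = 128·10 − 18² = 956.
p = (288·10 − 18·56)/956 = 468/239; q = (128·56 − 18·288)/956 = 496/239.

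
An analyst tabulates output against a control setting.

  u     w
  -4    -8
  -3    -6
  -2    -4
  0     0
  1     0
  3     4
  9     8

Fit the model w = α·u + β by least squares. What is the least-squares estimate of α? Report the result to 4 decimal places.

The normal equations are: 120·α + 4·β = 142;  4·α + 7·β = -6.
(Σu·u = 120, Σu = 4, Σ1 = 7, Σu·w = 142, Σw = -6.)
det = 120·7 − 4² = 824.
α = (142·7 − 4·(-6))/824 = 509/412; β = (120·(-6) − 4·142)/824 = -161/103.

α = 1.2354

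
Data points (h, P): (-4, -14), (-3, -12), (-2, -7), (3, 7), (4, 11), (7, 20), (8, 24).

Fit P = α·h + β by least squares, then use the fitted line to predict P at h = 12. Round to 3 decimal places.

Normal-equation sums: Σh·h = 167, Σh = 13, Σ1 = 7.
Right-hand side: Σh·P = 503, ΣP = 29.
det = 167·7 − 13² = 1000.
α = (503·7 − 13·29)/1000 = 393/125; β = (167·29 − 13·503)/1000 = -212/125.
At h = 12: P̂ = (393/125)·(12) + (-212/125)·(1) = 4504/125.

P̂ = 36.032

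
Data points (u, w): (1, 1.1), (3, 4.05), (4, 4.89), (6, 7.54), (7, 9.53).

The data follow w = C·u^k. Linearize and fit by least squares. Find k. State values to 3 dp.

With ln wᵢ as the transformed response and ln uᵢ as the regressor:
XᵀX = [[10.1257, 6.2226]; [6.2226, 5]], rhs = [11.7437, 7.3559]ᵀ  (here Σln u = 6.2226, Σ(ln u)² = 10.1257, Σln w = 7.3559, Σln u·ln w = 11.7437).
Solving (det = 11.9082): k = 1.08713, ln C = 0.11823.

k = 1.087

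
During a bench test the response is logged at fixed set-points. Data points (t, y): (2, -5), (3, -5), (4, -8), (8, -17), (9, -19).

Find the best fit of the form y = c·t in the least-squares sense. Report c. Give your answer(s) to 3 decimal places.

Entries of MᵀM: Σt·t = 174.
Moment sums: Σt·y = -364.
Hence c = -364 / 174 ≈ -2.09195.

c = -2.092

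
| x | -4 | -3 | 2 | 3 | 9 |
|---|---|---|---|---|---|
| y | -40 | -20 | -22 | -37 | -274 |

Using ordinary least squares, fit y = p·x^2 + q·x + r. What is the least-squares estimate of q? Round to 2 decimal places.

q = -2.89

Setting ∂/∂p … = 0 gives: 6995·p + 673·q + 119·r = -23435;  673·p + 119·q + 7·r = -2401;  119·p + 7·q + 5·r = -393.
(Σx^2·x^2 = 6995, Σx^2·x = 673, Σx^2 = 119, Σx·x = 119, Σx = 7, Σ1 = 5, Σx^2·y = -23435, Σx·y = -2401, Σy = -393.)
Row-reducing yields p = -83398/27519, q = -26555/9173, r = -66590/27519.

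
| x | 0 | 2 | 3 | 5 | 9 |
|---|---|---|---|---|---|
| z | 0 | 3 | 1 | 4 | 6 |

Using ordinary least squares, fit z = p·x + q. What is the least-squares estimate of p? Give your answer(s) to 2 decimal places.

Sums needed: Σx·x = 119, Σx = 19, Σ1 = 5.
Right-hand side: Σx·z = 83, Σz = 14.
Δ = 119·5 − 19² = 234.
p = (83·5 − 19·14)/234 = 149/234; q = (119·14 − 19·83)/234 = 89/234.

p = 0.64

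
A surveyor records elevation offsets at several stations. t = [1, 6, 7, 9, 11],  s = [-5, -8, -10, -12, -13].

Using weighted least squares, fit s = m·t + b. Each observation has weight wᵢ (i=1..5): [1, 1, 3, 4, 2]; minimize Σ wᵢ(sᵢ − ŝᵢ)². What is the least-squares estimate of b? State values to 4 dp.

The normal equations are: 750·m + 86·b = -981;  86·m + 11·b = -117.
Δ = 750·11 − 86² = 854.
m = ((-981)·11 − 86·(-117))/854 = -729/854; b = (750·(-117) − 86·(-981))/854 = -1692/427.

b = -3.9625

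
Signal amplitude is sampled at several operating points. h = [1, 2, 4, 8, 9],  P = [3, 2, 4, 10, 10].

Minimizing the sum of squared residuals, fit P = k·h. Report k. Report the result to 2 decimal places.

k = 1.16

MᵀM·[k]ᵀ = MᵀP reads: 166·k = 193.
k = 193/166 = 1.16265.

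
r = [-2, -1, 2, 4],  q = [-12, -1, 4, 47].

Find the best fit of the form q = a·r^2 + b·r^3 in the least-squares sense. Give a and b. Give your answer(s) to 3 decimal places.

a = -0.982, b = 0.980

Compute the Gram sums: Σr^2·r^2 = 289, Σr^2·r^3 = 1023, Σr^3·r^3 = 4225.
Right-hand side: Σr^2·q = 719, Σr^3·q = 3137.
So MᵀM·[a, b]ᵀ = Mᵀq: [[289, 1023]; [1023, 4225]]·[a, b]ᵀ = [719, 3137]ᵀ.
det = 289·4225 − 1023² = 174496.
a = (719·4225 − 1023·3137)/174496 = -10711/10906; b = (289·3137 − 1023·719)/174496 = 10691/10906.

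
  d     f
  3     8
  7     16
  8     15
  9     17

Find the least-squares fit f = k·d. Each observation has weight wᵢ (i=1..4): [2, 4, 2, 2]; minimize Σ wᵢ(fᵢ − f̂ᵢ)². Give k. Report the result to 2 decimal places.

The normal system MᵀWM·[k]ᵀ = MᵀWf is [[504]]·[k]ᵀ = [1042]ᵀ.
k = 1042/504 = 2.06746.

k = 2.07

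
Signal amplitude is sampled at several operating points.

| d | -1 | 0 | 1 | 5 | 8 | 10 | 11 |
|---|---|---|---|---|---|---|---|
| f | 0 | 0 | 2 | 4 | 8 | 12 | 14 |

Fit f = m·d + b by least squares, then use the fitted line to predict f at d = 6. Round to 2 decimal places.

f̂ = 7.00

Sums needed: Σd·d = 312, Σd = 34, Σ1 = 7.
Right-hand side: Σd·f = 360, Σf = 40.
Normal equations: [[312, 34]; [34, 7]]·[m, b]ᵀ = [360, 40]ᵀ.
Eliminating b: 7·(row 1) − 34·(row 2) gives 1028·m = 7·360 − 34·40 = 1160, so m = 290/257.
Then b = (40 − 34·(290/257))/7 = 60/257.
At d = 6: f̂ = (290/257)·(6) + (60/257)·(1) = 1800/257.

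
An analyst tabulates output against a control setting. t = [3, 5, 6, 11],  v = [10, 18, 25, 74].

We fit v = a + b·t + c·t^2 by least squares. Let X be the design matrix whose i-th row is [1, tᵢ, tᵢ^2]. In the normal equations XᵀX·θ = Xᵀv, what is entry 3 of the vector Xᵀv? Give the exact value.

10394

Entry 3 ↔ basis t^2, so (Xᵀv)_{3} = Σᵢ (t^2)·vᵢ = (9)·(10) + (25)·(18) + (36)·(25) + (121)·(74) = 10394.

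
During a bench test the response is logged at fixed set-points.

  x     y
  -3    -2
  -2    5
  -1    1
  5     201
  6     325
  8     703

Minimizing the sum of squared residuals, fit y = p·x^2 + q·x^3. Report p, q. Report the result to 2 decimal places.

p = 3.00, q = 1.00

The normal equations are: 6115·p + 43393·q = 61720;  43393·p + 325219·q = 455274.
Eliminating q: 325219·(row 1) − 43393·(row 2) gives 105761736·p = 325219·61720 − 43393·455274 = 316811998, so p = 158405999/52880868.
Then q = (455274 − 43393·(158405999/52880868))/325219 = 52892275/52880868.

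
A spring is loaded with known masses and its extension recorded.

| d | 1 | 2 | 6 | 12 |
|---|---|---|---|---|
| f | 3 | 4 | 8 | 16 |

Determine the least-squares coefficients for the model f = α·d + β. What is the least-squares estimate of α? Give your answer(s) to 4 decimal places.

α = 1.1806

Normal-equation sums: Σd·d = 185, Σd = 21, Σ1 = 4.
And Σd·f = 251, Σf = 31.
Eliminating β: 4·(row 1) − 21·(row 2) gives 299·α = 4·251 − 21·31 = 353, so α = 353/299.
Then β = (31 − 21·(353/299))/4 = 464/299.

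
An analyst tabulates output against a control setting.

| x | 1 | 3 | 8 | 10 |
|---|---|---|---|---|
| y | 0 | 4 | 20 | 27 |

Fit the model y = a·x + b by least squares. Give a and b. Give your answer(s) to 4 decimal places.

a = 3.0472, b = -4.0094

Sums needed: Σx·x = 174, Σx = 22, Σ1 = 4.
And Σx·y = 442, Σy = 51.
So AᵀA·[a, b]ᵀ = Aᵀy: [[174, 22]; [22, 4]]·[a, b]ᵀ = [442, 51]ᵀ.
Δ = 174·4 − 22² = 212.
a = (442·4 − 22·51)/212 = 323/106; b = (174·51 − 22·442)/212 = -425/106.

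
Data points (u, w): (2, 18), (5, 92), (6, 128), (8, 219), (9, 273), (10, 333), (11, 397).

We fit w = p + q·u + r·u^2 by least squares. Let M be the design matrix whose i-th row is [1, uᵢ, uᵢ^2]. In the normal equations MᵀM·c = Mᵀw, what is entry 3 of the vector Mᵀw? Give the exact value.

Entry 3 ↔ basis u^2, so (Mᵀw)_{3} = Σᵢ (u^2)·wᵢ = (4)·(18) + (25)·(92) + (36)·(128) + (64)·(219) + (81)·(273) + (100)·(333) + (121)·(397) = 124446.

124446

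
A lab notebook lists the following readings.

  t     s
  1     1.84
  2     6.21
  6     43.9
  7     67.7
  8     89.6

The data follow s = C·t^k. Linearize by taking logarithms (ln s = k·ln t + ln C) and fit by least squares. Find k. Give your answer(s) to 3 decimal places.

With ln sᵢ as the transformed response and ln tᵢ as the regressor:
Σln t = 6.5103, Σ(ln t)² = 11.8015, Σln s = 14.9283, Σln t·ln s = 25.5921.
Normal system: [[11.8015, 6.5103]; [6.5103, 5]]·[k, ln C]ᵀ = [25.5921, 14.9283]ᵀ.
Solving (det = 16.6240): k = 1.85114, ln C = 0.57537.

k = 1.851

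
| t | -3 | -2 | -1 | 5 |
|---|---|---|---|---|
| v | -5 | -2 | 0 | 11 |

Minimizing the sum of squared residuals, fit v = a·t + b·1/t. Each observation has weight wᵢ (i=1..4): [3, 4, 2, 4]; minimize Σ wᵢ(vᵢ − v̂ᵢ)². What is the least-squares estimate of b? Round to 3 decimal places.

Compute the Gram sums: Σwᵢ·t·t = 145, Σwᵢ·t·1/t = 13, Σwᵢ·1/t·1/t = 262/75.
Right-hand side: Σwᵢ·t·v = 281, Σwᵢ·1/t·v = 89/5.
So AᵀWA·[a, b]ᵀ = AᵀWv: [[145, 13]; [13, 262/75]]·[a, b]ᵀ = [281, 89/5]ᵀ.
det = 145·(262/75) − 13² = 5063/15.
a = (281·(262/75) − 13·(89/5))/(5063/15) = 56267/25315; b = (145·(89/5) − 13·281)/(5063/15) = -16080/5063.

b = -3.176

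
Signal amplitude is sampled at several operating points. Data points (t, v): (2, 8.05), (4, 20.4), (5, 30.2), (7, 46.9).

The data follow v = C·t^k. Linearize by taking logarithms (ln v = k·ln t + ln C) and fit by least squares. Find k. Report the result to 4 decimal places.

k = 1.4159

Let Y = ln v. Fitting Y = k·ln t + ln C by least squares:
Σln t = 5.6348, Σ(ln t)² = 8.7791, Σln v = 12.3571, Σln t·ln v = 18.5987.
Normal system: [[8.7791, 5.6348]; [5.6348, 4]]·[k, ln C]ᵀ = [18.5987, 12.3571]ᵀ.
Slope k = (n·Σln t·ln v − Σln t·Σln v)/(n·Σ(ln t)² − (Σln t)²) = (4·18.5987 − 5.6348·12.3571)/3.3656 = 1.41588; ln C = (Σln v − k·Σln t)/n = 1.09472.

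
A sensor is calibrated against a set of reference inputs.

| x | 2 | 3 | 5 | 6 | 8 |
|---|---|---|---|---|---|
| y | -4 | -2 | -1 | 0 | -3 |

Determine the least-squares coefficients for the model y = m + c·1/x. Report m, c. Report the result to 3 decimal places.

m = -0.321, c = -6.336

Forming AᵀA = [[5, 53/40]; [53/40, 6401/14400]] and Aᵀy = [-10, -389/120]ᵀ gives AᵀA·[m, c]ᵀ = Aᵀy.
Eliminating c: (6401/14400)·(row 1) − (53/40)·(row 2) gives (1681/3600)·m = (6401/14400)·(-10) − (53/40)·(-389/120) = -2159/14400, so m = -2159/6724.
Then c = ((-389/120) − (53/40)·(-2159/6724))/(6401/14400) = -10650/1681.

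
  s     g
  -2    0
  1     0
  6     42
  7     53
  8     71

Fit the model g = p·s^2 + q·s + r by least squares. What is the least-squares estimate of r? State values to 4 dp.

Normal-equation sums: Σs^2·s^2 = 7810, Σs^2·s = 1064, Σs^2 = 154, Σs·s = 154, Σs = 20, Σ1 = 5.
For Xᵀg: Σs^2·g = 8653, Σs·g = 1191, Σg = 166.
Row-reducing yields p = 64697/65598, q = 75485/65598, r = -671/377.

r = -1.7798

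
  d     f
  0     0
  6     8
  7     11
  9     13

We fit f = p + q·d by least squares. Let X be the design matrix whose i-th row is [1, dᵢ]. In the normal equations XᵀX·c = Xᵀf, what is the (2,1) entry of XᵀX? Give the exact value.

Row 2 ↔ basis d, column 1 ↔ basis 1, so (XᵀX)_{2,1} = Σᵢ d = (0)·(1) + (6)·(1) + (7)·(1) + (9)·(1) = 22.

22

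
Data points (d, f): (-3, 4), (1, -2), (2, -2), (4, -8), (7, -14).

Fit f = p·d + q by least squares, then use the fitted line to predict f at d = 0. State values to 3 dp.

f̂ = -0.401

Normal-equation sums: Σd·d = 79, Σd = 11, Σ1 = 5.
For Mᵀf: Σd·f = -148, Σf = -22.
So MᵀM·[p, q]ᵀ = Mᵀf: [[79, 11]; [11, 5]]·[p, q]ᵀ = [-148, -22]ᵀ.
Determinant 79·5 − 11² = 274.
p = ((-148)·5 − 11·(-22))/274 = -249/137; q = (79·(-22) − 11·(-148))/274 = -55/137.
At d = 0: f̂ = (-249/137)·(0) + (-55/137)·(1) = -55/137.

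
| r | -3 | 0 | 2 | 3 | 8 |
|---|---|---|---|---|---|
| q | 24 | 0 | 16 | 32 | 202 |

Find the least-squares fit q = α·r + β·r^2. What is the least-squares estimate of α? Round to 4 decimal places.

Sums needed: Σr·r = 86, Σr·r^2 = 520, Σr^2·r^2 = 4274.
Moment sums: Σr·q = 1672, Σr^2·q = 13496.
MᵀM·[α, β]ᵀ = Mᵀq becomes [[86, 520]; [520, 4274]]·[α, β]ᵀ = [1672, 13496]ᵀ.
Eliminating β: 4274·(row 1) − 520·(row 2) gives 97164·α = 4274·1672 − 520·13496 = 128208, so α = 10684/8097.
Then β = (13496 − 520·(10684/8097))/4274 = 24268/8097.

α = 1.3195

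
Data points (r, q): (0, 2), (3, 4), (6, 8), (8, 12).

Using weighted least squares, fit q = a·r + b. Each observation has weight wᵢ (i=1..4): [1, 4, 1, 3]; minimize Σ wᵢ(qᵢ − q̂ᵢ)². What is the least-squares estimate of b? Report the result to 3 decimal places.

b = 0.392

Entries of AᵀWA: Σwᵢ·r·r = 264, Σwᵢ·r = 42, Σwᵢ·1 = 9.
And Σwᵢ·r·q = 384, Σwᵢ·q = 62.
So AᵀWA·[a, b]ᵀ = AᵀWq: [[264, 42]; [42, 9]]·[a, b]ᵀ = [384, 62]ᵀ.
Eliminating b: 9·(row 1) − 42·(row 2) gives 612·a = 9·384 − 42·62 = 852, so a = 71/51.
Then b = (62 − 42·(71/51))/9 = 20/51.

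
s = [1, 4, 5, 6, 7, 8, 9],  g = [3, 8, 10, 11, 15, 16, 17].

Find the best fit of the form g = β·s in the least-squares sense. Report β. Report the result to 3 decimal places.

With design matrix M, MᵀM = [[272]] and Mᵀg = [537]ᵀ.
Hence β = 537 / 272 ≈ 1.97426.

β = 1.974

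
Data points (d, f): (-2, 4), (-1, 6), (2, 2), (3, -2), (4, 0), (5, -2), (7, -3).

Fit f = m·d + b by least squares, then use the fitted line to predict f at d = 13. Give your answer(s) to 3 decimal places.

f̂ = -9.400

With design matrix X, XᵀX = [[108, 18]; [18, 7]] and Xᵀf = [-47, 5]ᵀ.
Eliminating b: 7·(row 1) − 18·(row 2) gives 432·m = 7·(-47) − 18·5 = -419, so m = -419/432.
Then b = (5 − 18·(-419/432))/7 = 77/24.
At d = 13: f̂ = (-419/432)·(13) + (77/24)·(1) = -4061/432.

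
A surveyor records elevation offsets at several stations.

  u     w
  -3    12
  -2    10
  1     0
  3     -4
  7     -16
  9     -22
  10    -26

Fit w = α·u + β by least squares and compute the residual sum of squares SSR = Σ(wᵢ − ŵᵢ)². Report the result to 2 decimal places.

Forming XᵀX = [[253, 25]; [25, 7]] and Xᵀw = [-638, -46]ᵀ gives XᵀX·[α, β]ᵀ = Xᵀw.
Eliminating β: 7·(row 1) − 25·(row 2) gives 1146·α = 7·(-638) − 25·(-46) = -3316, so α = -1658/573.
Then β = ((-46) − 25·(-1658/573))/7 = 2156/573.
Residuals: -254/573, 86/191, -166/191, 526/573, 94/191, 160/573, -158/191; SSR = 1720/573.

SSR = 3.00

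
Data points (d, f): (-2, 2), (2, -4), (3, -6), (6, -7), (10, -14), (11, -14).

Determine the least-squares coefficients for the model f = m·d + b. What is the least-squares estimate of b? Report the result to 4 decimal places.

From the data, Σd·d = 274, Σd = 30, Σ1 = 6.
Right-hand side: Σd·f = -366, Σf = -43.
Normal equations: [[274, 30]; [30, 6]]·[m, b]ᵀ = [-366, -43]ᵀ.
Δ = 274·6 − 30² = 744.
m = ((-366)·6 − 30·(-43))/744 = -151/124; b = (274·(-43) − 30·(-366))/744 = -401/372.

b = -1.0780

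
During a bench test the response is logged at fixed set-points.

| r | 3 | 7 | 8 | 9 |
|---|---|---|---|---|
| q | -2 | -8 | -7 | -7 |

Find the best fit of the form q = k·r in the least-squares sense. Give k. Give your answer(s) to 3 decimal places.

XᵀX·[k]ᵀ = Xᵀq reads: 203·k = -181.
(Σr·r = 203, Σr·q = -181.)
k = (-181)/203 = -0.891626.

k = -0.892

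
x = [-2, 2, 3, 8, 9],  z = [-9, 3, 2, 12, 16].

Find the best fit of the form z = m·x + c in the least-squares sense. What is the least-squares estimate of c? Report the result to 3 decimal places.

AᵀA·[m, c]ᵀ = Aᵀz reads: 162·m + 20·c = 270;  20·m + 5·c = 24.
(Σx·x = 162, Σx = 20, Σ1 = 5, Σx·z = 270, Σz = 24.)
Δ = 162·5 − 20² = 410.
m = (270·5 − 20·24)/410 = 87/41; c = (162·24 − 20·270)/410 = -756/205.

c = -3.688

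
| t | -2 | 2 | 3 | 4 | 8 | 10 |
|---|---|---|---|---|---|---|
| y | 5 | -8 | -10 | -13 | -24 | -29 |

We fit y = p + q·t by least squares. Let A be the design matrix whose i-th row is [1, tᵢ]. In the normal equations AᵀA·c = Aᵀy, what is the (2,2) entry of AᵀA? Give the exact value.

Row 2 ↔ basis t, column 2 ↔ basis t, so (AᵀA)_{2,2} = Σᵢ (t)·(t) = (-2)·(-2) + (2)·(2) + (3)·(3) + (4)·(4) + (8)·(8) + (10)·(10) = 197.

197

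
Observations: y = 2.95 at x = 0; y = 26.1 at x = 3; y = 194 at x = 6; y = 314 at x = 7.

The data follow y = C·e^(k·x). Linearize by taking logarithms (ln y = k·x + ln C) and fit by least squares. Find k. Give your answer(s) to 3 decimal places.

Taking logs, ln y = k·x + ln C, so regress ln y on x.
Over the data: Σx = 16.0000, Σ(x)² = 94.0000, Σln y = 15.3610, Σx·ln y = 81.6387.
Normal system: [[94.0000, 16.0000]; [16.0000, 4]]·[k, ln C]ᵀ = [81.6387, 15.3610]ᵀ.
Δ = 94.0000·4 − (16.0000)² = 120.0000; k = (81.6387·4 − 16.0000·15.3610)/120.0000 = 0.67316, ln C = (94.0000·15.3610 − 16.0000·81.6387)/120.0000 = 1.14762.

k = 0.673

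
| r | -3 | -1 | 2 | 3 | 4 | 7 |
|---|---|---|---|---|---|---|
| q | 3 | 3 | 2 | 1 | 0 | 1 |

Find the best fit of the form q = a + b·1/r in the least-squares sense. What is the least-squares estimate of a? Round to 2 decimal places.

From the data, Σ1 = 6, Σ1/r = -3/28, Σ1/r·1/r = 10973/7056.
For Aᵀq: Σq = 10, Σ1/r·q = -53/21.
AᵀA·[a, b]ᵀ = Aᵀq becomes [[6, -3/28]; [-3/28, 10973/7056]]·[a, b]ᵀ = [10, -53/21]ᵀ.
Eliminating b: (10973/7056)·(row 1) − (-3/28)·(row 2) gives (21919/2352)·a = (10973/7056)·10 − (-3/28)·(-53/21) = 53911/3528, so a = 107822/65757.
Then b = ((-53/21) − (-3/28)·(107822/65757))/(10973/7056) = -33096/21919.

a = 1.64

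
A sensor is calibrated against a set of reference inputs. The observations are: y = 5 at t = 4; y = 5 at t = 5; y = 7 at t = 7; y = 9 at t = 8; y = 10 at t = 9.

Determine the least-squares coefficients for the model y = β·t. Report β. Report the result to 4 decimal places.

With design matrix A, AᵀA = [[235]] and Aᵀy = [256]ᵀ.
β = 256/235 = 1.08936.

β = 1.0894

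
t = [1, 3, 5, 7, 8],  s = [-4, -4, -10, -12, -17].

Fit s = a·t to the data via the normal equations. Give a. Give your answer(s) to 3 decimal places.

The normal equations are: 148·a = -286.
Hence a = -286 / 148 ≈ -1.93243.

a = -1.932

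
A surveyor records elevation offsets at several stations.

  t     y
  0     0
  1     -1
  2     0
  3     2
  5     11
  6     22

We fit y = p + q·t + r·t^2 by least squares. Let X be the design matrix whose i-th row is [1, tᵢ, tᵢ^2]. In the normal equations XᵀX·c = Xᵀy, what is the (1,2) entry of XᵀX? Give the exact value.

17

Row 1 ↔ basis 1, column 2 ↔ basis t, so (XᵀX)_{1,2} = Σᵢ t = (1)·(0) + (1)·(1) + (1)·(2) + (1)·(3) + (1)·(5) + (1)·(6) = 17.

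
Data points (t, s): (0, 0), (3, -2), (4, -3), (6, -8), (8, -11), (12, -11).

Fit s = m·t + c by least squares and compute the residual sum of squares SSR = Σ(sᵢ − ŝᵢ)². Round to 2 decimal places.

The normal system XᵀX·[m, c]ᵀ = Xᵀs is [[269, 33]; [33, 6]]·[m, c]ᵀ = [-286, -35]ᵀ.
det = 269·6 − 33² = 525.
m = ((-286)·6 − 33·(-35))/525 = -187/175; c = (269·(-35) − 33·(-286))/525 = 23/525.
Residuals: -23/525, 122/105, 646/525, -857/525, -262/105, 934/525; SSR = 7834/525.

SSR = 14.92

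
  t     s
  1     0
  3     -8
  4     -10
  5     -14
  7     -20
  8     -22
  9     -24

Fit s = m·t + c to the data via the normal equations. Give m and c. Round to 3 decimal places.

The normal system XᵀX·[m, c]ᵀ = Xᵀs is [[245, 37]; [37, 7]]·[m, c]ᵀ = [-666, -98]ᵀ.
Determinant 245·7 − 37² = 346.
m = ((-666)·7 − 37·(-98))/346 = -518/173; c = (245·(-98) − 37·(-666))/346 = 316/173.

m = -2.994, c = 1.827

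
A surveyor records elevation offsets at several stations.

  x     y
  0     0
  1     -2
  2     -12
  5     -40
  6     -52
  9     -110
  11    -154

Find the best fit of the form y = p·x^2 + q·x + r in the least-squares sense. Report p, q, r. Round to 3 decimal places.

p = -1.010, q = -2.965, r = 0.231

Sums needed: Σx^2·x^2 = 23140, Σx^2·x = 2410, Σx^2 = 268, Σx·x = 268, Σx = 34, Σ1 = 7.
Moment sums: Σx^2·y = -30466, Σx·y = -3222, Σy = -370.
AᵀA·[p, q, r]ᵀ = Aᵀy becomes [[23140, 2410, 268]; [2410, 268, 34]; [268, 34, 7]]·[p, q, r]ᵀ = [-30466, -3222, -370]ᵀ.
Inverting the 3×3 Gram matrix, [p, q, r]ᵀ = [-2707/2679, -23831/8037, 1856/8037]ᵀ.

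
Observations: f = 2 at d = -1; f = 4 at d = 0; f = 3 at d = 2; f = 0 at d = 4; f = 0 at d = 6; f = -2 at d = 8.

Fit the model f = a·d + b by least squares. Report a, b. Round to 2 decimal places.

Forming MᵀM = [[121, 19]; [19, 6]] and Mᵀf = [-12, 7]ᵀ gives MᵀM·[a, b]ᵀ = Mᵀf.
Eliminating b: 6·(row 1) − 19·(row 2) gives 365·a = 6·(-12) − 19·7 = -205, so a = -41/73.
Then b = (7 − 19·(-41/73))/6 = 215/73.

a = -0.56, b = 2.95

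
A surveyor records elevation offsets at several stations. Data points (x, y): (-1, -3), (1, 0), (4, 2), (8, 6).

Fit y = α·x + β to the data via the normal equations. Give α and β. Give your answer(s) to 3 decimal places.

α = 0.957, β = -1.620

Setting ∂/∂α … = 0 gives: 82·α + 12·β = 59;  12·α + 4·β = 5.
Determinant 82·4 − 12² = 184.
α = (59·4 − 12·5)/184 = 22/23; β = (82·5 − 12·59)/184 = -149/92.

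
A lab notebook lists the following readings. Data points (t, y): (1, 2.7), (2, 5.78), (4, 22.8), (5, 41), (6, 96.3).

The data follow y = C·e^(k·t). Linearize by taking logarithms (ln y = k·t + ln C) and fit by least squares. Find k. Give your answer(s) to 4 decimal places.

k = 0.6990

Taking logs, ln y = k·t + ln C, so regress ln y on t.
Σt = 18.0000, Σ(t)² = 82.0000, Σln y = 14.1555, Σt·ln y = 62.9818.
Equations: 82.0000·k + 18.0000·ln C = 62.9818;  18.0000·k + 5·ln C = 14.1555.
Solving (det = 86.0000): k = 0.69896, ln C = 0.31483.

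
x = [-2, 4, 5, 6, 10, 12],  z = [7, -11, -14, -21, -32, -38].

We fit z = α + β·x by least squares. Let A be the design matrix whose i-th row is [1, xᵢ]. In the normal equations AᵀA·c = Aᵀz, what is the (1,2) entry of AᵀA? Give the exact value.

35

Row 1 ↔ basis 1, column 2 ↔ basis x, so (AᵀA)_{1,2} = Σᵢ x = (1)·(-2) + (1)·(4) + (1)·(5) + (1)·(6) + (1)·(10) + (1)·(12) = 35.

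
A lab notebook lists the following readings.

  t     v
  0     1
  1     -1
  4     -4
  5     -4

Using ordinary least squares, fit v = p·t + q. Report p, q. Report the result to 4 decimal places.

p = -1.0000, q = 0.5000

Compute the Gram sums: Σt·t = 42, Σt = 10, Σ1 = 4.
Right-hand side: Σt·v = -37, Σv = -8.
So XᵀX·[p, q]ᵀ = Xᵀv: [[42, 10]; [10, 4]]·[p, q]ᵀ = [-37, -8]ᵀ.
Determinant 42·4 − 10² = 68.
p = ((-37)·4 − 10·(-8))/68 = -1; q = (42·(-8) − 10·(-37))/68 = 1/2.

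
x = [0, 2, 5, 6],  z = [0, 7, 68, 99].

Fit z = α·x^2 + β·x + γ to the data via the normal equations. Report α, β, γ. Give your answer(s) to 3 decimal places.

Normal-equation sums: Σx^2·x^2 = 1937, Σx^2·x = 349, Σx^2 = 65, Σx·x = 65, Σx = 13, Σ1 = 4.
Moment sums: Σx^2·z = 5292, Σx·z = 948, Σz = 174.
Inverting the 3×3 Gram matrix, [α, β, γ]ᵀ = [563/177, -433/177, -14/59]ᵀ.

α = 3.181, β = -2.446, γ = -0.237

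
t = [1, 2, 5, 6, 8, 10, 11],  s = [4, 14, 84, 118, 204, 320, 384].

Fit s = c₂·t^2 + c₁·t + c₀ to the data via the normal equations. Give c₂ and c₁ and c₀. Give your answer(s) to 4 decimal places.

c₂ = 3.0543, c₁ = 1.3813, c₀ = -0.4940

With design matrix M, MᵀM = [[30675, 3193, 351]; [3193, 351, 43]; [351, 43, 7]] and Mᵀs = [97928, 10216, 1128]ᵀ.
Row-reducing yields c₂ = 17040/5579, c₁ = 146416/106001, c₀ = -7480/15143.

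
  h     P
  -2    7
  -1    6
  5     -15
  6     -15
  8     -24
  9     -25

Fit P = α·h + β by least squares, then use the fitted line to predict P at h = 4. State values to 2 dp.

The normal equations are: 211·α + 25·β = -602;  25·α + 6·β = -66.
Eliminating β: 6·(row 1) − 25·(row 2) gives 641·α = 6·(-602) − 25·(-66) = -1962, so α = -1962/641.
Then β = ((-66) − 25·(-1962/641))/6 = 1124/641.
At h = 4: P̂ = (-1962/641)·(4) + (1124/641)·(1) = -6724/641.

P̂ = -10.49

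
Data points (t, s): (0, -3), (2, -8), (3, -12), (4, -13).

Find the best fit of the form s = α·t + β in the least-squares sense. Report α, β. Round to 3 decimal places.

Normal-equation sums: Σt·t = 29, Σt = 9, Σ1 = 4.
And Σt·s = -104, Σs = -36.
det = 29·4 − 9² = 35.
α = ((-104)·4 − 9·(-36))/35 = -92/35; β = (29·(-36) − 9·(-104))/35 = -108/35.

α = -2.629, β = -3.086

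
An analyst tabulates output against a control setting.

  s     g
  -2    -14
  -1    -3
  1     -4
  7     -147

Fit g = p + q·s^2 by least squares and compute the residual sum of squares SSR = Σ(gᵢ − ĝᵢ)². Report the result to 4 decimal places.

SSR = 2.1245

Entries of XᵀX: Σ1 = 4, Σs^2 = 55, Σs^2·s^2 = 2419.
Right-hand side: Σg = -168, Σs^2·g = -7266.
XᵀX·[p, q]ᵀ = Xᵀg becomes [[4, 55]; [55, 2419]]·[p, q]ᵀ = [-168, -7266]ᵀ.
Eliminating q: 2419·(row 1) − 55·(row 2) gives 6651·p = 2419·(-168) − 55·(-7266) = -6762, so p = -2254/2217.
Then q = ((-7266) − 55·(-2254/2217))/2419 = -6608/2217.
Residuals: -784/739, 737/739, -2/739, 49/739; SSR = 1570/739.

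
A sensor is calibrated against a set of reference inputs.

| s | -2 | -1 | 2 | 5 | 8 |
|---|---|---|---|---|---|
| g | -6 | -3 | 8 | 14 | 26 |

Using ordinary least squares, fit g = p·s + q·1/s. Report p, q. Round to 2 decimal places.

From the data, Σs·s = 98, Σs·1/s = 5, Σ1/s·1/s = 2489/1600.
For Mᵀg: Σs·g = 309, Σ1/s·g = 321/20.
Normal equations: [[98, 5]; [5, 2489/1600]]·[p, q]ᵀ = [309, 321/20]ᵀ.
Δ = 98·(2489/1600) − 5² = 101961/800.
p = (309·(2489/1600) − 5·(321/20))/(101961/800) = 71189/22658; q = (98·(321/20) − 5·309)/(101961/800) = 2480/11329.

p = 3.14, q = 0.22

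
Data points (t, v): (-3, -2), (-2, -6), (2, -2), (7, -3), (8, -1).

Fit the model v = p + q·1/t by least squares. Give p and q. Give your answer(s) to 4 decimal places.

p = -2.7609, q = 2.9859

Setting ∂/∂p … = 0 gives: 5·p + (-11/168)·q = -14;  (-11/168)·p + (18265/28224)·q = 355/168.
(Σ1 = 5, Σ1/t = -11/168, Σ1/t·1/t = 18265/28224, Σv = -14, Σ1/t·v = 355/168.)
Δ = 5·(18265/28224) − (-11/168)² = 22801/7056.
p = ((-14)·(18265/28224) − (-11/168)·(355/168))/(22801/7056) = -251805/91204; q = (5·(355/168) − (-11/168)·(-14))/(22801/7056) = 68082/22801.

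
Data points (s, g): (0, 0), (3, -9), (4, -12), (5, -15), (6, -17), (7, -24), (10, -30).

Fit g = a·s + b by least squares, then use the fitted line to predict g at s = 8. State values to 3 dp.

ĝ = -24.536

From the data, Σs·s = 235, Σs = 35, Σ1 = 7.
Moment sums: Σs·g = -720, Σg = -107.
So AᵀA·[a, b]ᵀ = Aᵀg: [[235, 35]; [35, 7]]·[a, b]ᵀ = [-720, -107]ᵀ.
Eliminating b: 7·(row 1) − 35·(row 2) gives 420·a = 7·(-720) − 35·(-107) = -1295, so a = -37/12.
Then b = ((-107) − 35·(-37/12))/7 = 11/84.
At s = 8: ĝ = (-37/12)·(8) + (11/84)·(1) = -687/28.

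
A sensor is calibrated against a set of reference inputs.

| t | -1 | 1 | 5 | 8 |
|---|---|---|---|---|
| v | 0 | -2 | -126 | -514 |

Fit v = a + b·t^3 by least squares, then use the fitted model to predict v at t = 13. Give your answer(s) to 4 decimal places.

v̂ = -2202.3266

Entries of AᵀA: Σ1 = 4, Σt^3 = 637, Σt^3·t^3 = 277771.
And Σv = -642, Σt^3·v = -278920.
So AᵀA·[a, b]ᵀ = Aᵀv: [[4, 637]; [637, 277771]]·[a, b]ᵀ = [-642, -278920]ᵀ.
det = 4·277771 − 637² = 705315.
a = ((-642)·277771 − 637·(-278920))/705315 = -50534/54255; b = (4·(-278920) − 637·(-642))/705315 = -706726/705315.
At t = 13: v̂ = (-50534/54255)·(1) + (-706726/705315)·(2197) = -39829076/18085.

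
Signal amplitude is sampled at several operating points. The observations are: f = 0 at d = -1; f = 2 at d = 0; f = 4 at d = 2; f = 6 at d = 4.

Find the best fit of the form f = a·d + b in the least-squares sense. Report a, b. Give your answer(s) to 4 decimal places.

a = 1.1525, b = 1.5593

The normal system XᵀX·[a, b]ᵀ = Xᵀf is [[21, 5]; [5, 4]]·[a, b]ᵀ = [32, 12]ᵀ.
det = 21·4 − 5² = 59.
a = (32·4 − 5·12)/59 = 68/59; b = (21·12 − 5·32)/59 = 92/59.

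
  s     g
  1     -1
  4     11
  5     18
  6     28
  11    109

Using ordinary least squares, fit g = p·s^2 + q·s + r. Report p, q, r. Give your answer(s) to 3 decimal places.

Sums needed: Σs^2·s^2 = 16819, Σs^2·s = 1737, Σs^2 = 199, Σs·s = 199, Σs = 27, Σ1 = 5.
Right-hand side: Σs^2·g = 14822, Σs·g = 1500, Σg = 165.
So MᵀM·[p, q, r]ᵀ = Mᵀg: [[16819, 1737, 199]; [1737, 199, 27]; [199, 27, 5]]·[p, q, r]ᵀ = [14822, 1500, 165]ᵀ.
Solving the 3×3 system (Gaussian elimination) gives p = 89411/86606, q = -121857/86606, r = -21266/43303.

p = 1.032, q = -1.407, r = -0.491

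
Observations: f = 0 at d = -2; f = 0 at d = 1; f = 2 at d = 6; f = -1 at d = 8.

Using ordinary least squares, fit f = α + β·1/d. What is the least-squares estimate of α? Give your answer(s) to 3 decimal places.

From the data, Σ1 = 4, Σ1/d = 19/24, Σ1/d·1/d = 745/576.
And Σf = 1, Σ1/d·f = 5/24.
Δ = 4·(745/576) − (19/24)² = 291/64.
α = (1·(745/576) − (19/24)·(5/24))/(291/64) = 650/2619; β = (4·(5/24) − (19/24)·1)/(291/64) = 8/873.

α = 0.248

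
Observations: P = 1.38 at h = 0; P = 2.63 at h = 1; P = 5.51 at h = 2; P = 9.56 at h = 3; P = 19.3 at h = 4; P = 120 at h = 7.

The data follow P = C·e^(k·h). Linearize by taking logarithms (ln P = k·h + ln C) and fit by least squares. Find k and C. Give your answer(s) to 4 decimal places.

Linearized form: ln P = k·h + ln C. From the 6 transformed points,
Σh = 17.0000, Σ(h)² = 79.0000, Σln P = 13.0008, Σh·ln P = 56.5057.
Equations: 79.0000·k + 17.0000·ln C = 56.5057;  17.0000·k + 6·ln C = 13.0008.
Solving (det = 185.0000): k = 0.63795, ln C = 0.35928, so C = exp(0.35928) = 1.43230.

k = 0.6379, C = 1.4323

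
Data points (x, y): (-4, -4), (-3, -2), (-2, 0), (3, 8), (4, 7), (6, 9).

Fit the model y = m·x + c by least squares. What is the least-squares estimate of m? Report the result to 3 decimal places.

m = 1.328

Entries of MᵀM: Σx·x = 90, Σx = 4, Σ1 = 6.
Moment sums: Σx·y = 128, Σy = 18.
Eliminating c: 6·(row 1) − 4·(row 2) gives 524·m = 6·128 − 4·18 = 696, so m = 174/131.
Then c = (18 − 4·(174/131))/6 = 277/131.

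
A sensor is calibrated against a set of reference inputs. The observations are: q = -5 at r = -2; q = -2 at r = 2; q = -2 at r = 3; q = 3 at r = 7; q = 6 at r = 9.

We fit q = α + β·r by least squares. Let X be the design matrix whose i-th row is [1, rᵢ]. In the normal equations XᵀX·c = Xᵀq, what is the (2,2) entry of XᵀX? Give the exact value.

Row 2 ↔ basis r, column 2 ↔ basis r, so (XᵀX)_{2,2} = Σᵢ (r)·(r) = (-2)·(-2) + (2)·(2) + (3)·(3) + (7)·(7) + (9)·(9) = 147.

147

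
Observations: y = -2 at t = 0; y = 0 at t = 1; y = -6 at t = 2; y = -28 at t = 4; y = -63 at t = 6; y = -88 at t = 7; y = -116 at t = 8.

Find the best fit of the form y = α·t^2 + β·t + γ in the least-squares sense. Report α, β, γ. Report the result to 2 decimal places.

α = -1.98, β = 1.43, γ = -1.01

Forming AᵀA = [[8066, 1144, 170]; [1144, 170, 28]; [170, 28, 7]] and Aᵀy = [-14476, -2046, -303]ᵀ gives AᵀA·[α, β, γ]ᵀ = Aᵀy.
Row-reducing yields α = -1559/789, β = 32675/22881, γ = -7713/7627.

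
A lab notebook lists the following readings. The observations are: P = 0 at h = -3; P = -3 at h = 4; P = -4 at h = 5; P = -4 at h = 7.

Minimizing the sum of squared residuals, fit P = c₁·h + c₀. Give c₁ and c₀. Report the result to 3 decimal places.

Setting ∂/∂c₁ … = 0 gives: 99·c₁ + 13·c₀ = -60;  13·c₁ + 4·c₀ = -11.
Δ = 99·4 − 13² = 227.
c₁ = ((-60)·4 − 13·(-11))/227 = -97/227; c₀ = (99·(-11) − 13·(-60))/227 = -309/227.

c₁ = -0.427, c₀ = -1.361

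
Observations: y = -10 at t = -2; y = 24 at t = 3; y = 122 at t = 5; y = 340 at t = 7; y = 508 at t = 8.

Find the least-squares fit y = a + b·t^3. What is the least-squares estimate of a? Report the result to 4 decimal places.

Sums needed: Σ1 = 5, Σt^3 = 999, Σt^3·t^3 = 396211.
And Σy = 984, Σt^3·y = 392694.
Normal equations: [[5, 999]; [999, 396211]]·[a, b]ᵀ = [984, 392694]ᵀ.
Eliminating b: 396211·(row 1) − 999·(row 2) gives 983054·a = 396211·984 − 999·392694 = -2429682, so a = -1214841/491527.
Then b = (392694 − 999·(-1214841/491527))/396211 = 490227/491527.

a = -2.4716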